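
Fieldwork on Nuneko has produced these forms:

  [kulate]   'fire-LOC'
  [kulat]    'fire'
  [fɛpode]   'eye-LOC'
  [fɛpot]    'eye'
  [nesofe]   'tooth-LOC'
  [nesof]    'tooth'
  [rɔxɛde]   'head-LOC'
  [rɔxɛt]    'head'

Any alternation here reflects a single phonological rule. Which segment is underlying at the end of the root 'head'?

In [rɔxɛde] and [rɔxɛt] the final segment of 'head' alternates: [d] ~ [t].
If /t/ were underlying and a rule turned it into [d] before the LOC suffix, 'fire' would also alternate; but it has [t] in both [kulate] and [kulat].
Therefore /d/ is basic and [t] is derived by word-final obstruent devoicing (voiced obstruents become voiceless word-finally).

/d/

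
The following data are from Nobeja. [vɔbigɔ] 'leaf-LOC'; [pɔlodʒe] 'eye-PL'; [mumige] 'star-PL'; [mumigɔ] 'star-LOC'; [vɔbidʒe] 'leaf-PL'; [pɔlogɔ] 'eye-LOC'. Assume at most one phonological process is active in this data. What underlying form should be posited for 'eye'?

/pɔlodʒ/

'eye' shows [g] ~ [dʒ] at the end of the stem ([pɔlogɔ] vs [pɔlodʒe]).
The stem 'star' ([mumigɔ], [mumige]) shows [g] unchanged in both environments, so [g] cannot be basic with [dʒ] derived before the PL suffix.
The underlying segment must be /dʒ/; palato-alveolar /dʒ/ becomes [g] when no front vowel follows, yielding [g] there.
So 'eye' = /pɔlodʒ/.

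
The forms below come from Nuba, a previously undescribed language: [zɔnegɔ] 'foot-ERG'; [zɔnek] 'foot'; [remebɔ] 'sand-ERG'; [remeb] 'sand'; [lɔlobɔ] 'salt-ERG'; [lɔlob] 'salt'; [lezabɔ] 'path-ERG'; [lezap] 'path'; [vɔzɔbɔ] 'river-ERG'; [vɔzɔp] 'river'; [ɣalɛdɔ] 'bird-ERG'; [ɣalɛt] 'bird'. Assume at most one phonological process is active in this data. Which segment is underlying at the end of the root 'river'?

The root 'river' surfaces as [vɔzɔbɔ] and [vɔzɔp], with a stem-final [b] ~ [p] alternation.
But 'salt' keeps [b] in both environments ([lɔlobɔ], [lɔlob]), so there is no rule changing /b/ to [p] in isolation.
The underlying segment must be /p/; voiceless stops become voiced between vowels, yielding [b] there.

/p/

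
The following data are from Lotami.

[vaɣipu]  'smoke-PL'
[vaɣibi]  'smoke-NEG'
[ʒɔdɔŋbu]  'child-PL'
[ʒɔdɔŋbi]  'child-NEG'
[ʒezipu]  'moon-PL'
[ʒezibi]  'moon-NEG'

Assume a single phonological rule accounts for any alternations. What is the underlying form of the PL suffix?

/-pu/

The PL morpheme has two allomorphs, [-bu] and [-pu].
The NEG suffix, which begins with [b], is invariant after every stem; so [b] is not altered by any rule here.
So the underlying form is /-pu/, and voiceless stops become voiced after a nasal.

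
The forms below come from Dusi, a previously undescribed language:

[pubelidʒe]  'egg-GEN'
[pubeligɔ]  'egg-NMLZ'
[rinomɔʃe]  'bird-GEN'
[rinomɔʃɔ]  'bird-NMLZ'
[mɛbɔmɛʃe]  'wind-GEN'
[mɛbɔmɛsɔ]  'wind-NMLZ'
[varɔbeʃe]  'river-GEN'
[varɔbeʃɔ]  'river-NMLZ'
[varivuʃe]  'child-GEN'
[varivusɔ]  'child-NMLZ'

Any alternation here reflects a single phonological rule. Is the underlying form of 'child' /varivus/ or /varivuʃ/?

/varivus/

The root 'child' surfaces as [varivuʃe] and [varivusɔ], with a stem-final [ʃ] ~ [s] alternation.
But 'river' keeps [ʃ] in both environments ([varɔbeʃe], [varɔbeʃɔ]), so there is no rule changing /ʃ/ to [s] before the NMLZ suffix.
Therefore /s/ is basic and [ʃ] is derived by palatalization before a front vowel (/g/ and /s/ become palato-alveolar [dʒ] and [ʃ] before a front vowel).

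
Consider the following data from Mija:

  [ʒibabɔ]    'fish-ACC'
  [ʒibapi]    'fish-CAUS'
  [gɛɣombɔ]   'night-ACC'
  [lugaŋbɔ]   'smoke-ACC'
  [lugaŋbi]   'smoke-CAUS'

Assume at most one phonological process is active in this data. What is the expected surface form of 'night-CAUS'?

The CAUS morpheme has two allomorphs, [-bi] and [-pi].
By contrast the ACC suffix keeps its initial [b] throughout — that segment must be underlying.
The CAUS suffix is therefore /-pi/ underlyingly, with post-nasal voicing: voiceless stops become voiced after a nasal.
After 'night', which ends in a nasal, the suffix surfaces as [-bi], giving [gɛɣombi].

[gɛɣombi]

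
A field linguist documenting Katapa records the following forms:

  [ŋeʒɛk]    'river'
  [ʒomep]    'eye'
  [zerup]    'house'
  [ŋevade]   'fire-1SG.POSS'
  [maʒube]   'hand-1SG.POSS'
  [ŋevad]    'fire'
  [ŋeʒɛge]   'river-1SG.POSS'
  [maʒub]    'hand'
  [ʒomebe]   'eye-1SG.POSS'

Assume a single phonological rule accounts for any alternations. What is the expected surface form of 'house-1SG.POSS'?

The stem for 'eye' ends in [p] in [ʒomep] but [b] in [ʒomebe].
But 'hand' keeps [b] in both environments ([maʒub], [maʒube]), so there is no rule changing /b/ to [p] in isolation.
Therefore /p/ is basic and [b] is derived by intervocalic voicing (voiceless stops become voiced between vowels).
The one attested form of 'house', [zerup], shows underlying /zerup/. Applying the same rule between vowels gives [zerube].

[zerube]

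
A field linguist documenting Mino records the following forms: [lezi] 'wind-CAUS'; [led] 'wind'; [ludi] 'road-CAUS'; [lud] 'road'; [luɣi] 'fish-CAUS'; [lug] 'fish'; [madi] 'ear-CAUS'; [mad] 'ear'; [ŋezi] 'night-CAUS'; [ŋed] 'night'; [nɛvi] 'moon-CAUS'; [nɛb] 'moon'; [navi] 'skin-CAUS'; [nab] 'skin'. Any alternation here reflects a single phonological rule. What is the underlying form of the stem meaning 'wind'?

'wind' shows [z] ~ [d] at the end of the stem ([lezi] vs [led]).
The stem 'road' ([ludi], [lud]) shows [d] unchanged in both environments, so [d] cannot be basic with [z] derived before the CAUS suffix.
The underlying segment must be /z/; voiced fricatives become stops word-finally, yielding [d] there.
Hence 'wind' is /lez/ underlyingly.

/lez/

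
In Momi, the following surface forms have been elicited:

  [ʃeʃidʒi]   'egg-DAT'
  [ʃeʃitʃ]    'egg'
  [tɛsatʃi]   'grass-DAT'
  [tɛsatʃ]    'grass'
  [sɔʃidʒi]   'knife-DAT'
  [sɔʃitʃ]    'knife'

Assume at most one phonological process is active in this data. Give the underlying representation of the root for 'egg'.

/ʃeʃidʒ/

The root 'egg' surfaces as [ʃeʃidʒi] and [ʃeʃitʃ], with a stem-final [dʒ] ~ [tʃ] alternation.
But 'grass' keeps [tʃ] in both environments ([tɛsatʃi], [tɛsatʃ]), so there is no rule changing /tʃ/ to [dʒ] before the DAT suffix.
So /dʒ/ is underlying, and a rule of word-final obstruent devoicing — voiced obstruents become voiceless word-finally — gives [tʃ].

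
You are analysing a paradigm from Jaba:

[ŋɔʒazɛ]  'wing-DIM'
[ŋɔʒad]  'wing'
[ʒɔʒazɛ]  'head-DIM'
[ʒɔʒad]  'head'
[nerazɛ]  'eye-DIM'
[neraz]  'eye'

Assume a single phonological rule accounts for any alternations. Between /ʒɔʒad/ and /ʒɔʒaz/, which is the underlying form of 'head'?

/ʒɔʒad/

The root 'head' surfaces as [ʒɔʒazɛ] and [ʒɔʒad], with a stem-final [z] ~ [d] alternation.
The stem 'eye' ([nerazɛ], [neraz]) shows [z] unchanged in both environments, so [z] cannot be basic with [d] derived in isolation.
So /d/ is underlying, and a rule of intervocalic spirantization — voiced stops become fricatives between vowels — gives [z].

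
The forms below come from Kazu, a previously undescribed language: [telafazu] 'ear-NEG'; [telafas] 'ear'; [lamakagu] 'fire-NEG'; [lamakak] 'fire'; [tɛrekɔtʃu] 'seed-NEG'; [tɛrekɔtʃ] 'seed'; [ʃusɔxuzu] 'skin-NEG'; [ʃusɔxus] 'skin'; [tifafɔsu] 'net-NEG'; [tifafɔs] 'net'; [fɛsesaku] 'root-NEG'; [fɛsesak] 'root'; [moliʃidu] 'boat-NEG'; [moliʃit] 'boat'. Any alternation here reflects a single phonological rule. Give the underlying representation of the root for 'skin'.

'skin' shows [z] ~ [s] at the end of the stem ([ʃusɔxuzu] vs [ʃusɔxus]).
If /s/ were underlying and a rule turned it into [z] before the NEG suffix, 'net' would also alternate; but it has [s] in both [tifafɔsu] and [tifafɔs].
Therefore /z/ is basic and [s] is derived by word-final obstruent devoicing (voiced obstruents become voiceless word-finally).

/ʃusɔxuz/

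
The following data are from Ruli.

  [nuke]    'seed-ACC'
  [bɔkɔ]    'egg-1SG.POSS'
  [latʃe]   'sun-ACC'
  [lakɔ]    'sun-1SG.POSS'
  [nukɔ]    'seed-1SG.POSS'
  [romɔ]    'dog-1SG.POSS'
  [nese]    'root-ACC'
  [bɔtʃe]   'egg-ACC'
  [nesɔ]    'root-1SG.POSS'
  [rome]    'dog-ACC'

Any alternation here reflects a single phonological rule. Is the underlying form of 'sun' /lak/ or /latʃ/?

The root 'sun' surfaces as [latʃe] and [lakɔ], with a stem-final [tʃ] ~ [k] alternation.
The stem 'seed' ([nuke], [nukɔ]) shows [k] unchanged in both environments, so [k] cannot be basic with [tʃ] derived before the ACC suffix.
Therefore /tʃ/ is basic and [k] is derived by depalatalization (palato-alveolar /tʃ/ becomes [k] when no front vowel follows).

/latʃ/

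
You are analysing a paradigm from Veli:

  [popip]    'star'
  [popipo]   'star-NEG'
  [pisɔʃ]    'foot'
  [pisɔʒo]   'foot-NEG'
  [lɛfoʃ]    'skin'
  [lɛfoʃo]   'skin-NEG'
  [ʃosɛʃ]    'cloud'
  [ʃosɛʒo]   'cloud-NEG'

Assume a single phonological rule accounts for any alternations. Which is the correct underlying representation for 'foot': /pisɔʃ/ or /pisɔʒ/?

The root 'foot' surfaces as [pisɔʃ] and [pisɔʒo], with a stem-final [ʃ] ~ [ʒ] alternation.
If /ʃ/ were underlying and a rule turned it into [ʒ] before the NEG suffix, 'skin' would also alternate; but it has [ʃ] in both [lɛfoʃ] and [lɛfoʃo].
The underlying segment must be /ʒ/; voiced obstruents become voiceless word-finally, yielding [ʃ] there.

/pisɔʒ/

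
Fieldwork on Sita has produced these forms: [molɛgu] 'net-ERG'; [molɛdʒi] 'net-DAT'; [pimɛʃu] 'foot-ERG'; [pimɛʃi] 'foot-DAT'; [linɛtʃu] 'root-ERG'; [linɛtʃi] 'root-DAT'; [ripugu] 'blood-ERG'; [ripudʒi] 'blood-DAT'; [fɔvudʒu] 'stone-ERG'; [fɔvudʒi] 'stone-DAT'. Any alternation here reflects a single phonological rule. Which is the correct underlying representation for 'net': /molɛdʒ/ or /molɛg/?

The stem for 'net' ends in [g] in [molɛgu] but [dʒ] in [molɛdʒi].
But 'stone' keeps [dʒ] in both environments ([fɔvudʒu], [fɔvudʒi]), so there is no rule changing /dʒ/ to [g] before the ERG suffix.
Therefore /g/ is basic and [dʒ] is derived by palatalization before a front vowel (/g/ becomes palato-alveolar [dʒ] before a front vowel).

/molɛg/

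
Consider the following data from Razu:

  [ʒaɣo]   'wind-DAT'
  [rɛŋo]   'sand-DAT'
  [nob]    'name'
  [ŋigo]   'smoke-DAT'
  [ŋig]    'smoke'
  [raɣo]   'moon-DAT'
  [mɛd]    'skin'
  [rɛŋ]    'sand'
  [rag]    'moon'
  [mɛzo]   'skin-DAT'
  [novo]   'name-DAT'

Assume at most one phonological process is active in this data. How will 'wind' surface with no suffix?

[ʒag]

'moon' shows [ɣ] ~ [g] at the end of the stem ([raɣo] vs [rag]).
If /g/ were underlying and a rule turned it into [ɣ] before the DAT suffix, 'smoke' would also alternate; but it has [g] in both [ŋigo] and [ŋig].
The underlying segment must be /ɣ/; voiced fricatives become stops word-finally, yielding [g] there.
From [ʒaɣo] the stem 'wind' is /ʒaɣ/; word-finally this yields [ʒag].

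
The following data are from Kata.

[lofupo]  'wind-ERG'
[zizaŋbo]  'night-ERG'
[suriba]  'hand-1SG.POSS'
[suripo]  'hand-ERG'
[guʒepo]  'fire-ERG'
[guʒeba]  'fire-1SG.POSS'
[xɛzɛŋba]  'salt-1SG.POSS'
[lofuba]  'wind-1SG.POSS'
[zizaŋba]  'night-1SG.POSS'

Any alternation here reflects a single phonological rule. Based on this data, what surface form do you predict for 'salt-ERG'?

The ERG suffix surfaces as [-bo] and [-po], depending on the final segment of the stem.
By contrast the 1SG.POSS suffix keeps its initial [b] throughout — that segment must be underlying.
The ERG suffix is therefore /-po/ underlyingly, with post-nasal voicing: voiceless stops become voiced after a nasal.
After 'salt', which ends in a nasal, the suffix surfaces as [-bo], giving [xɛzɛŋbo].

[xɛzɛŋbo]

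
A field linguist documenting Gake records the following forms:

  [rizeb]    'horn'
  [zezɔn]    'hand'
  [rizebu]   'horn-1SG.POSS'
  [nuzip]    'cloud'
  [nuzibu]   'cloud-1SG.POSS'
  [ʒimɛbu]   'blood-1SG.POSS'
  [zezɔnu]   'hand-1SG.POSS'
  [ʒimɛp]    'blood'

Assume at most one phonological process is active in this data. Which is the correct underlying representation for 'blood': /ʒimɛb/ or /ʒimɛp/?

The stem for 'blood' ends in [b] in [ʒimɛbu] but [p] in [ʒimɛp].
The stem 'horn' ([rizebu], [rizeb]) shows [b] unchanged in both environments, so [b] cannot be basic with [p] derived in isolation.
The alternation reflects intervocalic voicing: voiceless stops become voiced between vowels. /p/ is underlying.

/ʒimɛp/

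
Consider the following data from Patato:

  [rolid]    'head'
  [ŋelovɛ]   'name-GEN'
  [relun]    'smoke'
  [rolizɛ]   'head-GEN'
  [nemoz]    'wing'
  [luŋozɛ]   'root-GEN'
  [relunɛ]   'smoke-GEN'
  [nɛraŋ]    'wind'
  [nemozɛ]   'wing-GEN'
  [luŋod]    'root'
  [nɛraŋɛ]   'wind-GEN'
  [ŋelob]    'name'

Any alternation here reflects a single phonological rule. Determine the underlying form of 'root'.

/luŋod/

The root 'root' surfaces as [luŋozɛ] and [luŋod], with a stem-final [z] ~ [d] alternation.
Compare 'wing', with invariant [z] in [nemozɛ] and [nemoz]: an analysis with underlying /z/ and a rule producing [d] in isolation would wrongly predict alternation here too.
So /d/ is underlying, and a rule of intervocalic spirantization — voiced stops become fricatives between vowels — gives [z].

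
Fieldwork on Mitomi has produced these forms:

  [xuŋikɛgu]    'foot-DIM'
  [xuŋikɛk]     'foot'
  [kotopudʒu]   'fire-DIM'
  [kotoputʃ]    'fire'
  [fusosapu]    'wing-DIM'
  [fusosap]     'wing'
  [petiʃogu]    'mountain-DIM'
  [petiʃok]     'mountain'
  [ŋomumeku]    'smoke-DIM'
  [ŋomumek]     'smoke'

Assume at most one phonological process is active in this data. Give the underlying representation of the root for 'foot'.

The root 'foot' surfaces as [xuŋikɛgu] and [xuŋikɛk], with a stem-final [g] ~ [k] alternation.
The stem 'smoke' ([ŋomumeku], [ŋomumek]) shows [k] unchanged in both environments, so [k] cannot be basic with [g] derived before the DIM suffix.
The underlying segment must be /g/; voiced obstruents become voiceless word-finally, yielding [k] there.

/xuŋikɛg/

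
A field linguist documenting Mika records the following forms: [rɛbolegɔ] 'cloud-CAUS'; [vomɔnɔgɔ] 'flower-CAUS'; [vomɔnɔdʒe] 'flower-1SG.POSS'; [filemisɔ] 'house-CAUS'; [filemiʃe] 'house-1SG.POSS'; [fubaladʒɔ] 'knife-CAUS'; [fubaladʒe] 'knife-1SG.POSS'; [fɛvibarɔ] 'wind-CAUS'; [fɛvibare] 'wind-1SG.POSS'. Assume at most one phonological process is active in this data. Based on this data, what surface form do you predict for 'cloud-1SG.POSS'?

The root 'flower' surfaces as [vomɔnɔgɔ] and [vomɔnɔdʒe], with a stem-final [g] ~ [dʒ] alternation.
Compare 'knife', with invariant [dʒ] in [fubaladʒɔ] and [fubaladʒe]: an analysis with underlying /dʒ/ and a rule producing [g] before the CAUS suffix would wrongly predict alternation here too.
Therefore /g/ is basic and [dʒ] is derived by palatalization before a front vowel (/g/ and /s/ become palato-alveolar [dʒ] and [ʃ] before a front vowel).
The one attested form of 'cloud', [rɛbolegɔ], shows underlying /rɛboleg/. Applying the same rule before a front vowel gives [rɛboledʒe].

[rɛboledʒe]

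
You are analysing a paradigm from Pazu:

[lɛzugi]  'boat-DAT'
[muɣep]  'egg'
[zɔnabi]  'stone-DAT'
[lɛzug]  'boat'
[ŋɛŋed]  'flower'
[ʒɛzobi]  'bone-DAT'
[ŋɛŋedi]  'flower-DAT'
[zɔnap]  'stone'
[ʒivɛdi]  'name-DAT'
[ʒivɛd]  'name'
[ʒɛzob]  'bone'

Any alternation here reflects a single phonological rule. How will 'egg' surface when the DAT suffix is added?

[muɣebi]

'stone' shows [b] ~ [p] at the end of the stem ([zɔnabi] vs [zɔnap]).
Compare 'bone', with invariant [b] in [ʒɛzobi] and [ʒɛzob]: an analysis with underlying /b/ and a rule producing [p] in isolation would wrongly predict alternation here too.
So /p/ is underlying, and a rule of intervocalic voicing — voiceless stops become voiced between vowels — gives [b].
The one attested form of 'egg', [muɣep], shows underlying /muɣep/. Applying the same rule between vowels gives [muɣebi].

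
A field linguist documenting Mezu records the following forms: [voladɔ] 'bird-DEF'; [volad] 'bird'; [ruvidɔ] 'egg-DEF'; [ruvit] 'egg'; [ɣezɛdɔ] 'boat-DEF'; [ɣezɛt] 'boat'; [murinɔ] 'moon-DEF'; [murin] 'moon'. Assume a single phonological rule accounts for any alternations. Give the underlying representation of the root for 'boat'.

'boat' shows [d] ~ [t] at the end of the stem ([ɣezɛdɔ] vs [ɣezɛt]).
Compare 'bird', with invariant [d] in [voladɔ] and [volad]: an analysis with underlying /d/ and a rule producing [t] in isolation would wrongly predict alternation here too.
Therefore /t/ is basic and [d] is derived by intervocalic voicing (voiceless stops become voiced between vowels).
The underlying form of 'boat' is therefore /ɣezɛt/.

/ɣezɛt/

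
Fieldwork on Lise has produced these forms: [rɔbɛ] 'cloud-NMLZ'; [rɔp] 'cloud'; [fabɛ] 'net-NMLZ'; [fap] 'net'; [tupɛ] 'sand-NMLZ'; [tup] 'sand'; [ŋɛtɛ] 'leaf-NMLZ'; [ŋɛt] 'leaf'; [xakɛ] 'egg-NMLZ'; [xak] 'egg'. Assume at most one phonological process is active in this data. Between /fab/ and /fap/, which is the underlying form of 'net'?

/fab/

'net' shows [b] ~ [p] at the end of the stem ([fabɛ] vs [fap]).
Compare 'sand', with invariant [p] in [tupɛ] and [tup]: an analysis with underlying /p/ and a rule producing [b] before the NMLZ suffix would wrongly predict alternation here too.
The underlying segment must be /b/; voiced obstruents become voiceless word-finally, yielding [p] there.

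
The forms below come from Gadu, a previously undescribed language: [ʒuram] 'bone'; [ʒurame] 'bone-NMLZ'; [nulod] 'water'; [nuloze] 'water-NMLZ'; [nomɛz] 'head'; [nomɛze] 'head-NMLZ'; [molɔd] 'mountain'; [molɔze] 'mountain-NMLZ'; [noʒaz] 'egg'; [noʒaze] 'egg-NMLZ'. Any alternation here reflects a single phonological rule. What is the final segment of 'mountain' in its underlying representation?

The stem for 'mountain' ends in [d] in [molɔd] but [z] in [molɔze].
Compare 'head', with invariant [z] in [nomɛz] and [nomɛze]: an analysis with underlying /z/ and a rule producing [d] in isolation would wrongly predict alternation here too.
The underlying segment must be /d/; voiced stops become fricatives between vowels, yielding [z] there.

/d/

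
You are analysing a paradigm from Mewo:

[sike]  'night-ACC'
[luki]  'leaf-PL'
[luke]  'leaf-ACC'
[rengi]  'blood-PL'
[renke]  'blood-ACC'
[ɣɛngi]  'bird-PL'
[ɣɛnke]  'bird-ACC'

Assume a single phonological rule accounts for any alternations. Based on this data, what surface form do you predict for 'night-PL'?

The PL suffix surfaces as [-gi] and [-ki], depending on the final segment of the stem.
The ACC suffix, which begins with [k], is invariant after every stem; so [k] is not altered by any rule here.
So the underlying form is /-gi/, and voiced stops become voiceless after a vowel.
After 'night', which ends in a vowel, the suffix surfaces as [-ki], giving [siki].

[siki]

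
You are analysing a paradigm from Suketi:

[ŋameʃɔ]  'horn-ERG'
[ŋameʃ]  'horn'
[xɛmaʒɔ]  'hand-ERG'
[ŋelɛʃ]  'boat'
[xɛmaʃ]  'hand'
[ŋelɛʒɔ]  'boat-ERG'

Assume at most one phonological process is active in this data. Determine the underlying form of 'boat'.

The stem for 'boat' ends in [ʃ] in [ŋelɛʃ] but [ʒ] in [ŋelɛʒɔ].
If /ʃ/ were underlying and a rule turned it into [ʒ] before the ERG suffix, 'horn' would also alternate; but it has [ʃ] in both [ŋameʃ] and [ŋameʃɔ].
The alternation reflects word-final obstruent devoicing: voiced obstruents become voiceless word-finally. /ʒ/ is underlying.
Hence 'boat' is /ŋelɛʒ/ underlyingly.

/ŋelɛʒ/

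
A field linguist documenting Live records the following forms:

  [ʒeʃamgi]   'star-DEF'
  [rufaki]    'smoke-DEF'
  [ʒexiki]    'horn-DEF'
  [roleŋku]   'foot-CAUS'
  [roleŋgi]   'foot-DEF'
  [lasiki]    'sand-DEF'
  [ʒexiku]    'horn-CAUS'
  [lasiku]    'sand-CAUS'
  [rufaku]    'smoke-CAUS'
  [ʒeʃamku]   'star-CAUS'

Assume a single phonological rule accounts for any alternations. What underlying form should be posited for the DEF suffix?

/-gi/

The DEF morpheme has two allomorphs, [-gi] and [-ki].
The CAUS suffix, which begins with [k], is invariant after every stem; so [k] is not altered by any rule here.
So the underlying form is /-gi/, and voiced stops become voiceless after a vowel.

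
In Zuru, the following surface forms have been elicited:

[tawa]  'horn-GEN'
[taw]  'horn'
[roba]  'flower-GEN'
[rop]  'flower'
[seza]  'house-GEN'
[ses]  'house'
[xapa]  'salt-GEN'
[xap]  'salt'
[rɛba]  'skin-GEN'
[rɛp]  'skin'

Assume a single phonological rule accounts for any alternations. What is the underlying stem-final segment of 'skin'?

/b/

'skin' shows [b] ~ [p] at the end of the stem ([rɛba] vs [rɛp]).
If /p/ were underlying and a rule turned it into [b] before the GEN suffix, 'salt' would also alternate; but it has [p] in both [xapa] and [xap].
Therefore /b/ is basic and [p] is derived by word-final obstruent devoicing (voiced obstruents become voiceless word-finally).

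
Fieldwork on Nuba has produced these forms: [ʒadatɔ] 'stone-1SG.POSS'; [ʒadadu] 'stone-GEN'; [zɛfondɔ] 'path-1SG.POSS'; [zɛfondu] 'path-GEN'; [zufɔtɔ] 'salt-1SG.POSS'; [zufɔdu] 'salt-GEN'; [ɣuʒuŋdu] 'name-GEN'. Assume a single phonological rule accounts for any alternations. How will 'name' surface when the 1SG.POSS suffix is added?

[ɣuʒuŋdɔ]

The 1SG.POSS suffix surfaces as [-dɔ] and [-tɔ], depending on the final segment of the stem.
The GEN suffix, which begins with [d], is invariant after every stem; so [d] is not altered by any rule here.
So the underlying form is /-tɔ/, and voiceless stops become voiced after a nasal.
After 'name', which ends in a nasal, the suffix surfaces as [-dɔ], giving [ɣuʒuŋdɔ].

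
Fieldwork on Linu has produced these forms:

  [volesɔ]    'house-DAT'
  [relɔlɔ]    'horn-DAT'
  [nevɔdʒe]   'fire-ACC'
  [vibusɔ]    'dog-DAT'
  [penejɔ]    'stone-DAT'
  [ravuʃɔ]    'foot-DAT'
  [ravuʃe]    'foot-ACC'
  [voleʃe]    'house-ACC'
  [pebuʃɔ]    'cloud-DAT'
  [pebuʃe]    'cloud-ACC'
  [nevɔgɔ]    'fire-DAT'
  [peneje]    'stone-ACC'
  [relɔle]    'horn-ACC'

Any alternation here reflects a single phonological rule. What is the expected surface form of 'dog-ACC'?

[vibuʃe]

The stem for 'house' ends in [s] in [volesɔ] but [ʃ] in [voleʃe].
The stem 'cloud' ([pebuʃɔ], [pebuʃe]) shows [ʃ] unchanged in both environments, so [ʃ] cannot be basic with [s] derived before the DAT suffix.
Therefore /s/ is basic and [ʃ] is derived by palatalization before a front vowel (/g/ and /s/ become palato-alveolar [dʒ] and [ʃ] before a front vowel).
From [vibusɔ] the stem 'dog' is /vibus/; before a front vowel this yields [vibuʃe].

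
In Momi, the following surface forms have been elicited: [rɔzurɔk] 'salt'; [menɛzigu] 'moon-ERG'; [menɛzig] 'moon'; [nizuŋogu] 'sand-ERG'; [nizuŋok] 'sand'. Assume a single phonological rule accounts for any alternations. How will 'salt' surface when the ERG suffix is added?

[rɔzurɔgu]

'sand' shows [g] ~ [k] at the end of the stem ([nizuŋogu] vs [nizuŋok]).
Compare 'moon', with invariant [g] in [menɛzigu] and [menɛzig]: an analysis with underlying /g/ and a rule producing [k] in isolation would wrongly predict alternation here too.
Therefore /k/ is basic and [g] is derived by intervocalic voicing (voiceless stops become voiced between vowels).
The one attested form of 'salt', [rɔzurɔk], shows underlying /rɔzurɔk/. Applying the same rule between vowels gives [rɔzurɔgu].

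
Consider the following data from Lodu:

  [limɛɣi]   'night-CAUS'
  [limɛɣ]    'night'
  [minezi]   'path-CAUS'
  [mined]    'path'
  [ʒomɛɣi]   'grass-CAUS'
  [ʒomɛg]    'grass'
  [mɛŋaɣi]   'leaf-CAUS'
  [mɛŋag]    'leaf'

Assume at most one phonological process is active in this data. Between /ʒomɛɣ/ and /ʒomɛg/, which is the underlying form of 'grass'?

/ʒomɛg/

The root 'grass' surfaces as [ʒomɛɣi] and [ʒomɛg], with a stem-final [ɣ] ~ [g] alternation.
Compare 'night', with invariant [ɣ] in [limɛɣi] and [limɛɣ]: an analysis with underlying /ɣ/ and a rule producing [g] in isolation would wrongly predict alternation here too.
So /g/ is underlying, and a rule of intervocalic spirantization — voiced stops become fricatives between vowels — gives [ɣ].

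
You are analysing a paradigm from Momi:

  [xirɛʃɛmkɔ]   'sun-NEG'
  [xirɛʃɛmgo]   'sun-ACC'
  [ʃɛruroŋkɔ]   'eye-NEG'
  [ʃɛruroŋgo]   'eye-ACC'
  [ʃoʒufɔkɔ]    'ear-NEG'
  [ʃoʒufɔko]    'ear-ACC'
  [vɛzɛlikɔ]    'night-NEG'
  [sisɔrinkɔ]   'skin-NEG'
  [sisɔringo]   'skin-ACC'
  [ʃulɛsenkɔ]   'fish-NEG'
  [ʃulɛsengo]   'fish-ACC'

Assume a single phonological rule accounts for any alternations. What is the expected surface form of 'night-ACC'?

[vɛzɛliko]

The ACC suffix surfaces as [-go] and [-ko], depending on the final segment of the stem.
By contrast the NEG suffix keeps its initial [k] throughout — that segment must be underlying.
So the underlying form is /-go/, and voiced stops become voiceless after a vowel.
After 'night', which ends in a vowel, the suffix surfaces as [-ko], giving [vɛzɛliko].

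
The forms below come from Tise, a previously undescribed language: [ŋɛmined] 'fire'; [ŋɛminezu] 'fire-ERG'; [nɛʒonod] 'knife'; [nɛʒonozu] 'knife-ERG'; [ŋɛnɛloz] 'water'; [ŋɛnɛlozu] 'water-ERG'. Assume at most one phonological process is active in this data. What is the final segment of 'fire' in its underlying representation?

'fire' shows [d] ~ [z] at the end of the stem ([ŋɛmined] vs [ŋɛminezu]).
But 'water' keeps [z] in both environments ([ŋɛnɛloz], [ŋɛnɛlozu]), so there is no rule changing /z/ to [d] in isolation.
Therefore /d/ is basic and [z] is derived by intervocalic spirantization (voiced stops become fricatives between vowels).

/d/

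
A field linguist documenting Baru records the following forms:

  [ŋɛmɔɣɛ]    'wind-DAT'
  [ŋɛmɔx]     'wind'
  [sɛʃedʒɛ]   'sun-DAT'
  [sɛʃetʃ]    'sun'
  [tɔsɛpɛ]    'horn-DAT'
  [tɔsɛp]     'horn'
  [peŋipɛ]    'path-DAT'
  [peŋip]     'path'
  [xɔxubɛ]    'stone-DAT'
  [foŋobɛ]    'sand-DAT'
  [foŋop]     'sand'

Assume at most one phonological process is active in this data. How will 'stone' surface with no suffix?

[xɔxup]

The root 'sand' surfaces as [foŋobɛ] and [foŋop], with a stem-final [b] ~ [p] alternation.
But 'path' keeps [p] in both environments ([peŋipɛ], [peŋip]), so there is no rule changing /p/ to [b] before the DAT suffix.
So /b/ is underlying, and a rule of word-final obstruent devoicing — voiced obstruents become voiceless word-finally — gives [p].
The one attested form of 'stone', [xɔxubɛ], shows underlying /xɔxub/. Applying the same rule word-finally gives [xɔxup].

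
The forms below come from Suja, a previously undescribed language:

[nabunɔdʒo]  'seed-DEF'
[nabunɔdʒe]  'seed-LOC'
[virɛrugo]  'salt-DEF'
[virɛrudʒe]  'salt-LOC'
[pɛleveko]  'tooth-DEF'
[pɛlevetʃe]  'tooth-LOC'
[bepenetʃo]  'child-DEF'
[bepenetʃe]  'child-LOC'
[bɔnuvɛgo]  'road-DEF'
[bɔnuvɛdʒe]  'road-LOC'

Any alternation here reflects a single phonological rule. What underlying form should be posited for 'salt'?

/virɛrug/

The root 'salt' surfaces as [virɛrugo] and [virɛrudʒe], with a stem-final [g] ~ [dʒ] alternation.
Compare 'seed', with invariant [dʒ] in [nabunɔdʒo] and [nabunɔdʒe]: an analysis with underlying /dʒ/ and a rule producing [g] before the DEF suffix would wrongly predict alternation here too.
The alternation reflects palatalization before a front vowel: /k/ and /g/ become palato-alveolar [tʃ] and [dʒ] before a front vowel. /g/ is underlying.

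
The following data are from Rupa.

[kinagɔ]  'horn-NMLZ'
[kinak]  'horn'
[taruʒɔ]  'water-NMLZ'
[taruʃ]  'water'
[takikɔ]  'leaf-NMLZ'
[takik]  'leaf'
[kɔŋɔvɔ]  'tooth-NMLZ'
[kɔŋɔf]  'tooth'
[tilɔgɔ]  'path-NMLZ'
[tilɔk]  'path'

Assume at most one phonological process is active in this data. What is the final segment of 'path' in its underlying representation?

The stem for 'path' ends in [g] in [tilɔgɔ] but [k] in [tilɔk].
If /k/ were underlying and a rule turned it into [g] before the NMLZ suffix, 'leaf' would also alternate; but it has [k] in both [takikɔ] and [takik].
So /g/ is underlying, and a rule of word-final obstruent devoicing — voiced obstruents become voiceless word-finally — gives [k].

/g/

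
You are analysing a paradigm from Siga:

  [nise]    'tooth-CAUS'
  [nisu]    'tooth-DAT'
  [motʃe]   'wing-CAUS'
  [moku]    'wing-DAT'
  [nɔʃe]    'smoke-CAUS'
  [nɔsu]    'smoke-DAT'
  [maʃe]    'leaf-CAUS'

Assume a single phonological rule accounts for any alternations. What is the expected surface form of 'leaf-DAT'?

[masu]

The stem for 'smoke' ends in [ʃ] in [nɔʃe] but [s] in [nɔsu].
If /s/ were underlying and a rule turned it into [ʃ] before the CAUS suffix, 'tooth' would also alternate; but it has [s] in both [nise] and [nisu].
Therefore /ʃ/ is basic and [s] is derived by depalatalization (palato-alveolar /tʃ/ and /ʃ/ become [k] and [s] when no front vowel follows).
The one attested form of 'leaf', [maʃe], shows underlying /maʃ/. Applying the same rule when no front vowel follows gives [masu].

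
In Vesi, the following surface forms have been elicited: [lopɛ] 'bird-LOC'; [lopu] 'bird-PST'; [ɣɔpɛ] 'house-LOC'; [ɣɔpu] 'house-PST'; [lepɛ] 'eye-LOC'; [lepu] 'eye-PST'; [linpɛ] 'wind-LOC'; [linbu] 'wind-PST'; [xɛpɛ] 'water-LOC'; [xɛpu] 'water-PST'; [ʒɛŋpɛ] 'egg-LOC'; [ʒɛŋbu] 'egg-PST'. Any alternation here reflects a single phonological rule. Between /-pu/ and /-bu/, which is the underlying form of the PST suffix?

The PST suffix surfaces as [-bu] and [-pu], depending on the final segment of the stem.
The LOC suffix, which begins with [p], is invariant after every stem; so [p] is not altered by any rule here.
So the underlying form is /-bu/, and voiced stops become voiceless after a vowel.

/-bu/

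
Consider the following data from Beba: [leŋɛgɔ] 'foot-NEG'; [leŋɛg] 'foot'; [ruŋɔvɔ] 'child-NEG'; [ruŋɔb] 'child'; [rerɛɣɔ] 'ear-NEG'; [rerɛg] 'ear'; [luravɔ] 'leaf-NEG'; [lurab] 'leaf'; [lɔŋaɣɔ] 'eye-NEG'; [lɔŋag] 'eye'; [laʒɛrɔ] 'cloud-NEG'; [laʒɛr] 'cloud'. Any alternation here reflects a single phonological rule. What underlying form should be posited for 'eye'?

The root 'eye' surfaces as [lɔŋaɣɔ] and [lɔŋag], with a stem-final [ɣ] ~ [g] alternation.
Compare 'foot', with invariant [g] in [leŋɛgɔ] and [leŋɛg]: an analysis with underlying /g/ and a rule producing [ɣ] before the NEG suffix would wrongly predict alternation here too.
The underlying segment must be /ɣ/; voiced fricatives become stops word-finally, yielding [g] there.
The underlying form of 'eye' is therefore /lɔŋaɣ/.

/lɔŋaɣ/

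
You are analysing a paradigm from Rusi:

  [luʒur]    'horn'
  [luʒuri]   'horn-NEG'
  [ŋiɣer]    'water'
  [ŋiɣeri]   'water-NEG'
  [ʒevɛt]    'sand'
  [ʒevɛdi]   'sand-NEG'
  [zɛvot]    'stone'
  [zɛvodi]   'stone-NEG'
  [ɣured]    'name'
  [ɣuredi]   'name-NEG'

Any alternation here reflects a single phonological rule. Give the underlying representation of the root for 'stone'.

/zɛvot/

'stone' shows [t] ~ [d] at the end of the stem ([zɛvot] vs [zɛvodi]).
Compare 'name', with invariant [d] in [ɣured] and [ɣuredi]: an analysis with underlying /d/ and a rule producing [t] in isolation would wrongly predict alternation here too.
So /t/ is underlying, and a rule of intervocalic voicing — voiceless stops become voiced between vowels — gives [d].
So 'stone' = /zɛvot/.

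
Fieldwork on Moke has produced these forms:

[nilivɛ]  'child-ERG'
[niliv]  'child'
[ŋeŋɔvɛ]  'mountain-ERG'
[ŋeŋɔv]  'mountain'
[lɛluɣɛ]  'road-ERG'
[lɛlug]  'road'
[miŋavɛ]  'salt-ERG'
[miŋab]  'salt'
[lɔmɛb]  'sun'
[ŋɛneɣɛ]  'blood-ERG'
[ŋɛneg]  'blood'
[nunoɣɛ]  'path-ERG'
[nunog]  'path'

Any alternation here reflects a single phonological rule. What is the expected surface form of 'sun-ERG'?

[lɔmɛvɛ]

'salt' shows [v] ~ [b] at the end of the stem ([miŋavɛ] vs [miŋab]).
The stem 'mountain' ([ŋeŋɔvɛ], [ŋeŋɔv]) shows [v] unchanged in both environments, so [v] cannot be basic with [b] derived in isolation.
The underlying segment must be /b/; voiced stops become fricatives between vowels, yielding [v] there.
From [lɔmɛb] the stem 'sun' is /lɔmɛb/; between vowels this yields [lɔmɛvɛ].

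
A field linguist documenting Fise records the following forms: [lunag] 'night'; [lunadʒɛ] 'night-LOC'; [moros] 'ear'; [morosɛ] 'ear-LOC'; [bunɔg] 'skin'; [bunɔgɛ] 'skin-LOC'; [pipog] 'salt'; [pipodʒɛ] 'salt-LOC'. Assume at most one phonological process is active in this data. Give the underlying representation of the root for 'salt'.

The stem for 'salt' ends in [g] in [pipog] but [dʒ] in [pipodʒɛ].
But 'skin' keeps [g] in both environments ([bunɔg], [bunɔgɛ]), so there is no rule changing /g/ to [dʒ] before the LOC suffix.
The underlying segment must be /dʒ/; palato-alveolar /dʒ/ becomes [g] when no front vowel follows, yielding [g] there.

/pipodʒ/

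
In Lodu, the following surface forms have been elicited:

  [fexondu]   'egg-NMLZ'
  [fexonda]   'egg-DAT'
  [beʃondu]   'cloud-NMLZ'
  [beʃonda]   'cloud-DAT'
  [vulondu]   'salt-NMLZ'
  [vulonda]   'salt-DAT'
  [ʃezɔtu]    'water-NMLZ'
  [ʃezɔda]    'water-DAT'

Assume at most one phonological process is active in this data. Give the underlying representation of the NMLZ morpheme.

The NMLZ suffix surfaces as [-du] and [-tu], depending on the final segment of the stem.
By contrast the DAT suffix keeps its initial [d] throughout — that segment must be underlying.
So the underlying form is /-tu/, and voiceless stops become voiced after a nasal.

/-tu/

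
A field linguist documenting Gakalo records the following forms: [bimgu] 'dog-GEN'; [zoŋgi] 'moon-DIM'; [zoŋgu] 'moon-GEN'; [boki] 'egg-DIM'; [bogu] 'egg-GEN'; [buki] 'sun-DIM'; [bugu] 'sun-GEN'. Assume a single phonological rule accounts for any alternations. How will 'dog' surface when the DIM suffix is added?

The DIM suffix surfaces as [-gi] and [-ki], depending on the final segment of the stem.
The GEN suffix, which begins with [g], is invariant after every stem; so [g] is not altered by any rule here.
The DIM suffix is therefore /-ki/ underlyingly, with post-nasal voicing: voiceless stops become voiced after a nasal.
After 'dog', which ends in a nasal, the suffix surfaces as [-gi], giving [bimgi].

[bimgi]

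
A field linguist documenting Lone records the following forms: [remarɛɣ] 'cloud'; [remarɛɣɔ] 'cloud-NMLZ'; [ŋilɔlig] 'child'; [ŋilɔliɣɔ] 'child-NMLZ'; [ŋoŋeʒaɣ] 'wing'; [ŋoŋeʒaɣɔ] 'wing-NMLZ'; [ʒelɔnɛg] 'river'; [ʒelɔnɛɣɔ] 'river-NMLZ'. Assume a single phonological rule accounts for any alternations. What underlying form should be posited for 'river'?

The stem for 'river' ends in [g] in [ʒelɔnɛg] but [ɣ] in [ʒelɔnɛɣɔ].
The stem 'cloud' ([remarɛɣ], [remarɛɣɔ]) shows [ɣ] unchanged in both environments, so [ɣ] cannot be basic with [g] derived in isolation.
The alternation reflects intervocalic spirantization: voiced stops become fricatives between vowels. /g/ is underlying.
Hence 'river' is /ʒelɔnɛg/ underlyingly.

/ʒelɔnɛg/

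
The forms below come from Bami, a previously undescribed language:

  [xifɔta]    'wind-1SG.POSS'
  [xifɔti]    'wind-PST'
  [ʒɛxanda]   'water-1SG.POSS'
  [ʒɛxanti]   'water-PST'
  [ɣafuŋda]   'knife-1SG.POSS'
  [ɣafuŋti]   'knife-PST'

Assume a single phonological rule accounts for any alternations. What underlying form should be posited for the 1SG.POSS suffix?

/-da/

The 1SG.POSS morpheme has two allomorphs, [-da] and [-ta].
By contrast the PST suffix keeps its initial [t] throughout — that segment must be underlying.
So the underlying form is /-da/, and voiced stops become voiceless after a vowel.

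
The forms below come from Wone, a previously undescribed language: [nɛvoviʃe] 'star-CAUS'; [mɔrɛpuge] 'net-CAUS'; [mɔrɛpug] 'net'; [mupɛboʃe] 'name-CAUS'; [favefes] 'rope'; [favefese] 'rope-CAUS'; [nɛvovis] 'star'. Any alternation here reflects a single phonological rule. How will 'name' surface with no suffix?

'star' shows [s] ~ [ʃ] at the end of the stem ([nɛvovis] vs [nɛvoviʃe]).
If /s/ were underlying and a rule turned it into [ʃ] before the CAUS suffix, 'rope' would also alternate; but it has [s] in both [favefes] and [favefese].
The alternation reflects depalatalization: palato-alveolar /ʃ/ becomes [s] when no front vowel follows. /ʃ/ is underlying.
From [mupɛboʃe] the stem 'name' is /mupɛboʃ/; when no front vowel follows this yields [mupɛbos].

[mupɛbos]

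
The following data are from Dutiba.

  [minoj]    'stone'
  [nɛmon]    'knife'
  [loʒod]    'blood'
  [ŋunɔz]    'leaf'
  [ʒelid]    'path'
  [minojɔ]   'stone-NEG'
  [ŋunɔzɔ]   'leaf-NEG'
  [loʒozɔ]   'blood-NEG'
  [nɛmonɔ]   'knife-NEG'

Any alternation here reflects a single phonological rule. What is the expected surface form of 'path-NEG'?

[ʒelizɔ]

'blood' shows [z] ~ [d] at the end of the stem ([loʒozɔ] vs [loʒod]).
Compare 'leaf', with invariant [z] in [ŋunɔzɔ] and [ŋunɔz]: an analysis with underlying /z/ and a rule producing [d] in isolation would wrongly predict alternation here too.
The underlying segment must be /d/; voiced stops become fricatives between vowels, yielding [z] there.
The one attested form of 'path', [ʒelid], shows underlying /ʒelid/. Applying the same rule between vowels gives [ʒelizɔ].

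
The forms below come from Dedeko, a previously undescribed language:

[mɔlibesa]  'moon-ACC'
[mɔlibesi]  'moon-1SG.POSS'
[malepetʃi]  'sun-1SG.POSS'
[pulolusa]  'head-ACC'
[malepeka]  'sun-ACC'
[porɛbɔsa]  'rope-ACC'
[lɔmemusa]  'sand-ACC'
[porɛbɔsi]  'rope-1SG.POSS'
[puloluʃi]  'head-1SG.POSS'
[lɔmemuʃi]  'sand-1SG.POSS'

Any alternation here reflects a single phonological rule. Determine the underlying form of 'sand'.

/lɔmemuʃ/

In [lɔmemusa] and [lɔmemuʃi] the final segment of 'sand' alternates: [s] ~ [ʃ].
Compare 'moon', with invariant [s] in [mɔlibesa] and [mɔlibesi]: an analysis with underlying /s/ and a rule producing [ʃ] before the 1SG.POSS suffix would wrongly predict alternation here too.
So /ʃ/ is underlying, and a rule of depalatalization — palato-alveolar /tʃ/ and /ʃ/ become [k] and [s] when no front vowel follows — gives [s].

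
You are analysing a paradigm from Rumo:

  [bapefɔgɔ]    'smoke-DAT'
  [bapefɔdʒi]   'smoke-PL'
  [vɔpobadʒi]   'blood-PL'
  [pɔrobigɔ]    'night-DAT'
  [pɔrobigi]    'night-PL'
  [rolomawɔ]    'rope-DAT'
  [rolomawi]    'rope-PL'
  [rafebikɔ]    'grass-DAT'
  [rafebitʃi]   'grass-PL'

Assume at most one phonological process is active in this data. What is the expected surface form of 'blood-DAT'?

'smoke' shows [g] ~ [dʒ] at the end of the stem ([bapefɔgɔ] vs [bapefɔdʒi]).
If /g/ were underlying and a rule turned it into [dʒ] before the PL suffix, 'night' would also alternate; but it has [g] in both [pɔrobigɔ] and [pɔrobigi].
Therefore /dʒ/ is basic and [g] is derived by depalatalization (palato-alveolar /tʃ/ and /dʒ/ become [k] and [g] when no front vowel follows).
The one attested form of 'blood', [vɔpobadʒi], shows underlying /vɔpobadʒ/. Applying the same rule when no front vowel follows gives [vɔpobagɔ].

[vɔpobagɔ]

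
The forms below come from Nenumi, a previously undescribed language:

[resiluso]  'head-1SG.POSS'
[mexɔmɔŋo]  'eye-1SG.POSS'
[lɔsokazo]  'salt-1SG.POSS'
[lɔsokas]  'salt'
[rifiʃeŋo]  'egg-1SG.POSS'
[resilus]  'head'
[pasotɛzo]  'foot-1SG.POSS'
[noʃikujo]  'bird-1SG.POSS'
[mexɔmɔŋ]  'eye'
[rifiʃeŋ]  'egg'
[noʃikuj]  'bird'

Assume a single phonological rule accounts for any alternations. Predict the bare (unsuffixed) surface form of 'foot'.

The root 'salt' surfaces as [lɔsokazo] and [lɔsokas], with a stem-final [z] ~ [s] alternation.
The stem 'head' ([resiluso], [resilus]) shows [s] unchanged in both environments, so [s] cannot be basic with [z] derived before the 1SG.POSS suffix.
The alternation reflects word-final obstruent devoicing: voiced obstruents become voiceless word-finally. /z/ is underlying.
The one attested form of 'foot', [pasotɛzo], shows underlying /pasotɛz/. Applying the same rule word-finally gives [pasotɛs].

[pasotɛs]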